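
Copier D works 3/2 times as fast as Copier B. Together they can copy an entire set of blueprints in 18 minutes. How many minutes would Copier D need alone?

30 minutes

Let Copier B's rate be r; then Copier D's rate is (3/2)r, so together (3/2 + 1)r = (5/2)r = 1/18.
Thus r = 1/45 per minute.
Copier B alone: 45 minutes; Copier D alone: 30 minutes.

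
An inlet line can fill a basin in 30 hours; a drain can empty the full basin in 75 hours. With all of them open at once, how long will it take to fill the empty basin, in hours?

50 hours

Net rate = 1/30 − 1/75 = (5 − 2)/150 = 3/150 = 1/50 per hour.
Filling time = 1 ÷ (1/50) = 50 hours.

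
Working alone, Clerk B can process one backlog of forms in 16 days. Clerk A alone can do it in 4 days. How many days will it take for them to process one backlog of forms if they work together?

With two workers the combined time is the product over the sum: 16·4/(16+4) = 64/20 = 16/5 days.

16/5 days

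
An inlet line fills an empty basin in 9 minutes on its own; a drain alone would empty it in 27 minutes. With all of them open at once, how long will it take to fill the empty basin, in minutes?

27/2 minutes

Net rate = 1/9 − 1/27 = (3 − 1)/27 = 2/27 per minute.
Filling time = 1 ÷ (2/27) = 27/2 minutes.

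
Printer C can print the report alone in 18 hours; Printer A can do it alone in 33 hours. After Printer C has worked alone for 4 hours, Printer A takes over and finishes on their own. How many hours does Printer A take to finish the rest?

In 4 hours Printer C does 4/18 = 2/9 of the job, leaving 7/9.
Printer A works at 1/33 per hour, so finishing takes 7/9 ÷ 1/33 = 77/3 hours.

77/3 hours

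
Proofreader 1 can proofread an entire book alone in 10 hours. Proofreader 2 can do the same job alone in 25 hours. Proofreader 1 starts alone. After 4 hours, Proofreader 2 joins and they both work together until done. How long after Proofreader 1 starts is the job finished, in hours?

58/7 hours

In the first 4 hours Proofreader 1 alone does 4/10 = 2/5 of the job, leaving 3/5.
Once everyone is working, combined rate: 1/10 + 1/25 = (5 + 2)/50 = 7/50 per hour.
Remaining 3/5 at 7/50 per hour takes 30/7 hours.
Total from the start = 4 + 30/7 = 58/7 hours.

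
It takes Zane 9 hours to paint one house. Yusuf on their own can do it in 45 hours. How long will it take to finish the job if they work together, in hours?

With two workers the combined time is the product over the sum: 9·45/(9+45) = 405/54 = 15/2 hours.

15/2 hours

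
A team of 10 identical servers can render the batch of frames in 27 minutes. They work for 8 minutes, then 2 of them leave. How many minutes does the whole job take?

One server does 1/270 of the job per minute.
After 8 minutes with 10 servers, 8/27 is done (19/27 left).
With 8 servers the rate is 8/270 = 4/135, so the rest takes 19/27 ÷ 4/135 = 95/4 minutes.
Total = 8 + 95/4 = 127/4 minutes.

127/4 minutes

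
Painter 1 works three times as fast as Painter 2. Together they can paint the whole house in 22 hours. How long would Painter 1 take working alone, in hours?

88/3 hours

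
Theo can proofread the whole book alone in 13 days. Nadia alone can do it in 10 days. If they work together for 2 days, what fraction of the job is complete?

23/65

Combined rate: 1/13 + 1/10 = (10 + 13)/130 = 23/130 per day.
In 2 days they complete 2·23/130 = 23/65 of the job.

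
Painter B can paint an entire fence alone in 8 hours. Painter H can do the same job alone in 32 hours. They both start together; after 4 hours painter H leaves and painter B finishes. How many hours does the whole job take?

7 hours

In the first 4 hours the combined rate is 5/32, so 5/8 of the job is done, leaving 3/8.
After painter H leaves the rate is 1/8 per hour; the remaining 3/8 takes 3 hours.
Total = 4 + 3 = 7 hours.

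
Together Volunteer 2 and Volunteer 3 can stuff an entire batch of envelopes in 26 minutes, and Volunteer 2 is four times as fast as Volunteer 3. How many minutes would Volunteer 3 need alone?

Let Volunteer 3's rate be r; then Volunteer 2's rate is 4r, so together (4 + 1)r = 5r = 1/26.
Thus r = 1/130 per minute.
Volunteer 3 alone: 130 minutes; Volunteer 2 alone: 65/2 minutes.

130 minutes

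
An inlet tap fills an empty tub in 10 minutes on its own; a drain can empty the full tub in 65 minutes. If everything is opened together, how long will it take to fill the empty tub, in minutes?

130/11 minutes

Net rate = 1/10 − 1/65 = (13 − 2)/130 = 11/130 per minute.
Filling time = 1 ÷ (11/130) = 130/11 minutes.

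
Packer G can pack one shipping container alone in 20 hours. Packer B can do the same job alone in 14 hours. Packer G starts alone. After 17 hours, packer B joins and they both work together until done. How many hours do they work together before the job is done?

In the first 17 hours packer G alone does 17/20 of the job, leaving 3/20.
Once everyone is working, combined rate: 1/20 + 1/14 = (7 + 10)/140 = 17/140 per hour.
Remaining 3/20 at 17/140 per hour takes 21/17 hours.

21/17 hours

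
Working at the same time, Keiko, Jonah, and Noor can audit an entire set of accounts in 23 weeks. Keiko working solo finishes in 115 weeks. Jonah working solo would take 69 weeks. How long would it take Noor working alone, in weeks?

345/7 weeks

Combined rate is 1/23 per week.
Known contribution: 1/115 + 1/69 = (3 + 5)/345 = 8/345 per week.
So Noor's rate is 1/23 − 8/345 = 7/345, meaning 345/7 weeks alone.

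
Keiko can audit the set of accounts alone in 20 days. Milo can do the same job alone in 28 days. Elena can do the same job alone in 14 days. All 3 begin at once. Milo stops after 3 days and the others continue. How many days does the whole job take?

125/17 days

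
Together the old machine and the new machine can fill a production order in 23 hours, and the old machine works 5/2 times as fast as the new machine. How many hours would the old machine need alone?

161/5 hours

Let the new machine's rate be r; then the old machine's rate is (5/2)r, so together (5/2 + 1)r = (7/2)r = 1/23.
Thus r = 2/161 per hour.
The new machine alone: 161/2 hours; the old machine alone: 161/5 hours.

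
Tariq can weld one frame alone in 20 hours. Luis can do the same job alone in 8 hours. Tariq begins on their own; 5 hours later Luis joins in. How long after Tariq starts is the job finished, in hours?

65/7 hours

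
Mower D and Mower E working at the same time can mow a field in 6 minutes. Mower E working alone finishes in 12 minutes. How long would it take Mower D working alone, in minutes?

Combined rate is 1/6 per minute.
Known contribution: 1/12 per minute.
So Mower D's rate is 1/6 − 1/12 = 1/12, meaning 12 minutes alone.

12 minutes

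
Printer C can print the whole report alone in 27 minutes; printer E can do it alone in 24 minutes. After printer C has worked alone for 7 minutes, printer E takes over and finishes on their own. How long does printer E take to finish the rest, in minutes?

160/9 minutes

In 7 minutes printer C does 7/27 of the job, leaving 20/27.
Printer E works at 1/24 per minute, so finishing takes 20/27 ÷ 1/24 = 160/9 minutes.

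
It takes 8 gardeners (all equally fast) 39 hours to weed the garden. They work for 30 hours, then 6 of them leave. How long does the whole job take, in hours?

66 hours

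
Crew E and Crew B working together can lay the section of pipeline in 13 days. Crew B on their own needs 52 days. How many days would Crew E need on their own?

52/3 days

Combined rate is 1/13 per day.
Known contribution: 1/52 per day.
So Crew E's rate is 1/13 − 1/52 = 3/52, meaning 52/3 days alone.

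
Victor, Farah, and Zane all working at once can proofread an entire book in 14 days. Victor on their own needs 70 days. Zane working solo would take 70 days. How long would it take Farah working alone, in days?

70/3 days

Combined rate is 1/14 per day.
Known contribution: 1/70 + 1/70 = (1 + 1)/70 = 2/70 = 1/35 per day.
So Farah's rate is 1/14 − 1/35 = 3/70, meaning 70/3 days alone.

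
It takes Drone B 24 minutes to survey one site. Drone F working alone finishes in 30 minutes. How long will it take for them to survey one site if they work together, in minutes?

With two workers the combined time is the product over the sum: 24·30/(24+30) = 720/54 = 40/3 minutes.

40/3 minutes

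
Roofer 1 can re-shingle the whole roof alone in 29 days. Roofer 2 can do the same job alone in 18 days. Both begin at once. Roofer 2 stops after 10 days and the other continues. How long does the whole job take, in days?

In the first 10 days the combined rate is 47/522, so 235/261 of the job is done, leaving 26/261.
After Roofer 2 leaves the rate is 1/29 per day; the remaining 26/261 takes 26/9 days.
Total = 10 + 26/9 = 116/9 days.

116/9 days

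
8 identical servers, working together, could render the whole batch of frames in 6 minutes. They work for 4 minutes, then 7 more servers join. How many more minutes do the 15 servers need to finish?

One server does 1/48 of the job per minute.
After 4 minutes with 8 servers, 2/3 is done (1/3 left).
With 15 servers the rate is 15/48 = 5/16, so the rest takes 1/3 ÷ 5/16 = 16/15 minutes.

16/15 minutes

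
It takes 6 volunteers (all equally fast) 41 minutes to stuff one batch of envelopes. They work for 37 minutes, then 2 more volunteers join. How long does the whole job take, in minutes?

40 minutes

One volunteer does 1/246 of the job per minute.
After 37 minutes with 6 volunteers, 37/41 is done (4/41 left).
With 8 volunteers the rate is 8/246 = 4/123, so the rest takes 4/41 ÷ 4/123 = 3 minutes.
Total = 37 + 3 = 40 minutes.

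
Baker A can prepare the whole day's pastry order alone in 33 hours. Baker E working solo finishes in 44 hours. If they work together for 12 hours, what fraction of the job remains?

4/11

Combined rate: 1/33 + 1/44 = (4 + 3)/132 = 7/132 per hour.
In 12 hours they complete 12·7/132 = 7/11 of the job.
So 4/11 remains.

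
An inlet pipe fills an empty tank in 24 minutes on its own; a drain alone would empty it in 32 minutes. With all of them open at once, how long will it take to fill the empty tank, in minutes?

Net rate = 1/24 − 1/32 = (4 − 3)/96 = 1/96 per minute.
Filling time = 1 ÷ (1/96) = 96 minutes.

96 minutes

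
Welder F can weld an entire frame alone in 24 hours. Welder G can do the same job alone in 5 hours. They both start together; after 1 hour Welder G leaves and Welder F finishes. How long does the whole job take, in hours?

96/5 hours

In the first 1 hour the combined rate is 29/120, so 29/120 of the job is done, leaving 91/120.
After Welder G leaves the rate is 1/24 per hour; the remaining 91/120 takes 91/5 hours.
Total = 1 + 91/5 = 96/5 hours.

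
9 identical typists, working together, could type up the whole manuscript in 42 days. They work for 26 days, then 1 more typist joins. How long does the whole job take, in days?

One typist does 1/378 of the job per day.
After 26 days with 9 typists, 13/21 is done (8/21 left).
With 10 typists the rate is 10/378 = 5/189, so the rest takes 8/21 ÷ 5/189 = 72/5 days.
Total = 26 + 72/5 = 202/5 days.

202/5 days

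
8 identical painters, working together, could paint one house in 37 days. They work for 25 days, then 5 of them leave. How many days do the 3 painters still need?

One painter does 1/296 of the job per day.
After 25 days with 8 painters, 25/37 is done (12/37 left).
With 3 painters the rate is 3/296, so the rest takes 12/37 ÷ 3/296 = 32 days.

32 days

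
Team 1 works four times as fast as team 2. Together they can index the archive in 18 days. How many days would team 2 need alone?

Let team 2's rate be r; then team 1's rate is 4r, so together (4 + 1)r = 5r = 1/18.
Thus r = 1/90 per day.
Team 2 alone: 90 days; team 1 alone: 45/2 days.

90 days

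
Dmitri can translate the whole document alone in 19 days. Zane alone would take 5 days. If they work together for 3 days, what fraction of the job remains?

Combined rate: 1/19 + 1/5 = (5 + 19)/95 = 24/95 per day.
In 3 days they complete 3·24/95 = 72/95 of the job.
So 23/95 remains.

23/95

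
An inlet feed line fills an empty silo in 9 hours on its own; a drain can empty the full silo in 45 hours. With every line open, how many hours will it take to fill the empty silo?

45/4 hours

Net rate = 1/9 − 1/45 = (5 − 1)/45 = 4/45 per hour.
Filling time = 1 ÷ (4/45) = 45/4 hours.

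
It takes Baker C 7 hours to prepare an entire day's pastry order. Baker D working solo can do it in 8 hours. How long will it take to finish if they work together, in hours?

56/15 hours

Combined rate: 1/7 + 1/8 = (8 + 7)/56 = 15/56 per hour.
Time = 1 ÷ (15/56) = 56/15 hours.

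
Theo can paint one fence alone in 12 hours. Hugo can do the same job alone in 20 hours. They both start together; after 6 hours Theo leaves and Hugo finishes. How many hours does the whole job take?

In the first 6 hours the combined rate is 2/15, so 4/5 of the job is done, leaving 1/5.
After Theo leaves the rate is 1/20 per hour; the remaining 1/5 takes 4 hours.
Total = 6 + 4 = 10 hours.

10 hours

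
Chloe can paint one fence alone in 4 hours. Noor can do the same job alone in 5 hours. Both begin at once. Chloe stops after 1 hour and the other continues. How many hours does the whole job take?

15/4 hours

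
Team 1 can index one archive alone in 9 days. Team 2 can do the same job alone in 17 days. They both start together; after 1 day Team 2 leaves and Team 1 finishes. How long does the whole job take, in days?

In the first 1 day the combined rate is 26/153, so 26/153 of the job is done, leaving 127/153.
After Team 2 leaves the rate is 1/9 per day; the remaining 127/153 takes 127/17 days.
Total = 1 + 127/17 = 144/17 days.

144/17 days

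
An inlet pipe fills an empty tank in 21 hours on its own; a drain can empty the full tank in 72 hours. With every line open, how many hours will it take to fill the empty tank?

504/17 hours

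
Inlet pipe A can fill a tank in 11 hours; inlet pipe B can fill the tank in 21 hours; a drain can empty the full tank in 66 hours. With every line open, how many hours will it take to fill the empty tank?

Net rate = 1/11 + 1/21 − 1/66 = (42 + 22 − 7)/462 = 57/462 = 19/154 per hour.
Filling time = 1 ÷ (19/154) = 154/19 hours.

154/19 hours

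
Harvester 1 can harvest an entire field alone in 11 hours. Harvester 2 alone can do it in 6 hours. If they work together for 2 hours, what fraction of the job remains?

16/33

Combined rate: 1/11 + 1/6 = (6 + 11)/66 = 17/66 per hour.
In 2 hours they complete 2·17/66 = 17/33 of the job.
So 16/33 remains.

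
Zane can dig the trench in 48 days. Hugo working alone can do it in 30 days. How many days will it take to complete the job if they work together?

240/13 days

With two workers the combined time is the product over the sum: 48·30/(48+30) = 1440/78 = 240/13 days.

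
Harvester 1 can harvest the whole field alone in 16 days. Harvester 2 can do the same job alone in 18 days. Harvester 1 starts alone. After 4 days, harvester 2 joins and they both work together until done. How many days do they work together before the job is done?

In the first 4 days harvester 1 alone does 4/16 = 1/4 of the job, leaving 3/4.
Once everyone is working, combined rate: 1/16 + 1/18 = (9 + 8)/144 = 17/144 per day.
Remaining 3/4 at 17/144 per day takes 108/17 days.

108/17 days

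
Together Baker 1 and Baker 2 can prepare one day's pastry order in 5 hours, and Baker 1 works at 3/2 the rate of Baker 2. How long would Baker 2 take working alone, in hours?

Let Baker 2's rate be r; then Baker 1's rate is (3/2)r, so together (3/2 + 1)r = (5/2)r = 1/5.
Thus r = 2/25 per hour.
Baker 2 alone: 25/2 hours; Baker 1 alone: 25/3 hours.

25/2 hours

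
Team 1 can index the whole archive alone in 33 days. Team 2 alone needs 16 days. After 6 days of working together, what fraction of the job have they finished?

Combined rate: 1/33 + 1/16 = (16 + 33)/528 = 49/528 per day.
In 6 days they complete 6·49/528 = 49/88 of the job.

49/88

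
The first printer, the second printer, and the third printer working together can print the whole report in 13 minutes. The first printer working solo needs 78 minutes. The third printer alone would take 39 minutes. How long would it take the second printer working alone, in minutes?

Combined rate is 1/13 per minute.
Known contribution: 1/78 + 1/39 = (1 + 2)/78 = 3/78 = 1/26 per minute.
So the second printer's rate is 1/13 − 1/26 = 1/26, meaning 26 minutes alone.

26 minutes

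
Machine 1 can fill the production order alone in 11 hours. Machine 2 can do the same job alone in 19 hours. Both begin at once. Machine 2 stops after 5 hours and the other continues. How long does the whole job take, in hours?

In the first 5 hours the combined rate is 30/209, so 150/209 of the job is done, leaving 59/209.
After machine 2 leaves the rate is 1/11 per hour; the remaining 59/209 takes 59/19 hours.
Total = 5 + 59/19 = 154/19 hours.

154/19 hours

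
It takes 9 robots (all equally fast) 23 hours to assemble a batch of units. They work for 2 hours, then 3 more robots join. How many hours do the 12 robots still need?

63/4 hours

One robot does 1/207 of the job per hour.
After 2 hours with 9 robots, 2/23 is done (21/23 left).
With 12 robots the rate is 12/207 = 4/69, so the rest takes 21/23 ÷ 4/69 = 63/4 hours.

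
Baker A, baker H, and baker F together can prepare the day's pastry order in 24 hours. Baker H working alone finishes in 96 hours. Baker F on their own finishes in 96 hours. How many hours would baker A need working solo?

48 hours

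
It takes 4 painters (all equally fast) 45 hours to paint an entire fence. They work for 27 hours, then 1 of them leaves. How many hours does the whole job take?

51 hours

One painter does 1/180 of the job per hour.
After 27 hours with 4 painters, 3/5 is done (2/5 left).
With 3 painters the rate is 3/180 = 1/60, so the rest takes 2/5 ÷ 1/60 = 24 hours.
Total = 27 + 24 = 51 hours.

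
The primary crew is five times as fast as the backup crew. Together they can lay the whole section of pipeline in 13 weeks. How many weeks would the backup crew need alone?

78 weeks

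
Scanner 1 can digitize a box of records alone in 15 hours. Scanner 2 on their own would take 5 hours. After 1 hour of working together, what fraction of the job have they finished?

4/15

Combined rate: 1/15 + 1/5 = (1 + 3)/15 = 4/15 per hour.
In 1 hour they complete 1·4/15 = 4/15 of the job.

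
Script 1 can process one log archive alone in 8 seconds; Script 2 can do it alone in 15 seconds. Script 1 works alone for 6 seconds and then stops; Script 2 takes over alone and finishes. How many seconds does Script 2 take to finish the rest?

In 6 seconds Script 1 does 6/8 = 3/4 of the job, leaving 1/4.
Script 2 works at 1/15 per second, so finishing takes 1/4 ÷ 1/15 = 15/4 seconds.

15/4 seconds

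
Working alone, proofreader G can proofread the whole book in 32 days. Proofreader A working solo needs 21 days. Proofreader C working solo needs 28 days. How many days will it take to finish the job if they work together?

96/11 days

Combined rate: 1/32 + 1/21 + 1/28 = (21 + 32 + 24)/672 = 77/672 = 11/96 per day.
Time = 1 ÷ (11/96) = 96/11 days.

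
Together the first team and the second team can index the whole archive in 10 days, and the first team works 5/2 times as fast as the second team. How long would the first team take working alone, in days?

14 days

Let the second team's rate be r; then the first team's rate is (5/2)r, so together (5/2 + 1)r = (7/2)r = 1/10.
Thus r = 1/35 per day.
The second team alone: 35 days; the first team alone: 14 days.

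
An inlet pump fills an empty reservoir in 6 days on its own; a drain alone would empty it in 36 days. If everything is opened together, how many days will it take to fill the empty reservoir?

36/5 days

Net rate = 1/6 − 1/36 = (6 − 1)/36 = 5/36 per day.
Filling time = 1 ÷ (5/36) = 36/5 days.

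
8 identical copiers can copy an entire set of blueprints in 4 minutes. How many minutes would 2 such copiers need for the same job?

Total work is 8·4 = 32 copier-minutes.
With 2 copiers: 32/2 = 16 minutes.

16 minutes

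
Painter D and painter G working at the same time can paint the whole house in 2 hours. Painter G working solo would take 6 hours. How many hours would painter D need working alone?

Combined rate is 1/2 per hour.
Known contribution: 1/6 per hour.
So painter D's rate is 1/2 − 1/6 = 1/3, meaning 3 hours alone.

3 hours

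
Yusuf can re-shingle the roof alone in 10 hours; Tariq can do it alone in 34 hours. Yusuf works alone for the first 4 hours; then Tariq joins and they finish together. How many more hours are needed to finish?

51/11 hours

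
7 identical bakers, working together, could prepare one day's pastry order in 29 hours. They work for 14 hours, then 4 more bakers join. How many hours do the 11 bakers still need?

One baker does 1/203 of the job per hour.
After 14 hours with 7 bakers, 14/29 is done (15/29 left).
With 11 bakers the rate is 11/203, so the rest takes 15/29 ÷ 11/203 = 105/11 hours.

105/11 hours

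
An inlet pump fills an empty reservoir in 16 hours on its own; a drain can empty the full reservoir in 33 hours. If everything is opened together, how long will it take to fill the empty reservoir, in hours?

Net rate = 1/16 − 1/33 = (33 − 16)/528 = 17/528 per hour.
Filling time = 1 ÷ (17/528) = 528/17 hours.

528/17 hours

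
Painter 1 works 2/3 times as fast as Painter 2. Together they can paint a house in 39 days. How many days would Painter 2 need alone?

65 days

Let Painter 2's rate be r; then Painter 1's rate is (2/3)r, so together (2/3 + 1)r = (5/3)r = 1/39.
Thus r = 1/65 per day.
Painter 2 alone: 65 days; Painter 1 alone: 195/2 days.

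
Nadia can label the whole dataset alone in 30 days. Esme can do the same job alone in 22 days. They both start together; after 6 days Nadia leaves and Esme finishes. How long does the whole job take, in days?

88/5 days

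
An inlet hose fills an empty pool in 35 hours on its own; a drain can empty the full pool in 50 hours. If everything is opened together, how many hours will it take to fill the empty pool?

350/3 hours

Net rate = 1/35 − 1/50 = (10 − 7)/350 = 3/350 per hour.
Filling time = 1 ÷ (3/350) = 350/3 hours.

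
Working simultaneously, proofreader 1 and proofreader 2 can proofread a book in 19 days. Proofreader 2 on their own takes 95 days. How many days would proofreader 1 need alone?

95/4 days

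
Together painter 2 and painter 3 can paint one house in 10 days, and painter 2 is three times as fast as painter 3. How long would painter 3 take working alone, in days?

40 days

Let painter 3's rate be r; then painter 2's rate is 3r, so together (3 + 1)r = 4r = 1/10.
Thus r = 1/40 per day.
Painter 3 alone: 40 days; painter 2 alone: 40/3 days.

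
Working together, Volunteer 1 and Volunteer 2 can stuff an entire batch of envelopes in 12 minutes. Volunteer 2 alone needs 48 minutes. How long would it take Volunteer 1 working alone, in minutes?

Combined rate is 1/12 per minute.
Known contribution: 1/48 per minute.
So Volunteer 1's rate is 1/12 − 1/48 = 1/16, meaning 16 minutes alone.

16 minutes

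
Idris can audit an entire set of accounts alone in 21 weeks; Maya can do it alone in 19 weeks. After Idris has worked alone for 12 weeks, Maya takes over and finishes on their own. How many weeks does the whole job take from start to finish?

In 12 weeks Idris does 12/21 = 4/7 of the job, leaving 3/7.
Maya works at 1/19 per week, so finishing takes 3/7 ÷ 1/19 = 57/7 weeks.
Total time = 12 + 57/7 = 141/7 weeks.

141/7 weeks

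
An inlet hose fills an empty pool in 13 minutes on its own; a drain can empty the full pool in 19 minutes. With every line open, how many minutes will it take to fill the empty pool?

Net rate = 1/13 − 1/19 = (19 − 13)/247 = 6/247 per minute.
Filling time = 1 ÷ (6/247) = 247/6 minutes.

247/6 minutes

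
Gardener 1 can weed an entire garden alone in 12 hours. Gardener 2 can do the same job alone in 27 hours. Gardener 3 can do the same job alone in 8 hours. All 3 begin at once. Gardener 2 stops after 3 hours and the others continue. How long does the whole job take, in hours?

In the first 3 hours the combined rate is 53/216, so 53/72 of the job is done, leaving 19/72.
After Gardener 2 leaves the rate is 5/24 per hour; the remaining 19/72 takes 19/15 hours.
Total = 3 + 19/15 = 64/15 hours.

64/15 hours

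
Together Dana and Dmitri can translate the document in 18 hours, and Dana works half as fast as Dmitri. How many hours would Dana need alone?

Let Dmitri's rate be r; then Dana's rate is (1/2)r, so together (1/2 + 1)r = (3/2)r = 1/18.
Thus r = 1/27 per hour.
Dmitri alone: 27 hours; Dana alone: 54 hours.

54 hours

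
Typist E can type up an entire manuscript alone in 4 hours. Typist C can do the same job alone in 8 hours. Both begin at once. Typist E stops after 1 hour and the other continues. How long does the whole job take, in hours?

In the first 1 hour the combined rate is 3/8, so 3/8 of the job is done, leaving 5/8.
After Typist E leaves the rate is 1/8 per hour; the remaining 5/8 takes 5 hours.
Total = 1 + 5 = 6 hours.

6 hours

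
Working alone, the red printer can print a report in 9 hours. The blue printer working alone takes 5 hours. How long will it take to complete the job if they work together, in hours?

Combined rate: 1/9 + 1/5 = (5 + 9)/45 = 14/45 per hour.
Time = 1 ÷ (14/45) = 45/14 hours.

45/14 hours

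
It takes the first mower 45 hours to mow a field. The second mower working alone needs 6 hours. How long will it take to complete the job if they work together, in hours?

90/17 hours

With two workers the combined time is the product over the sum: 45·6/(45+6) = 270/51 = 90/17 hours.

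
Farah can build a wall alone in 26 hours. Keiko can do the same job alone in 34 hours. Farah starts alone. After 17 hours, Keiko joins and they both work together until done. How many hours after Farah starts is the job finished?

221/10 hours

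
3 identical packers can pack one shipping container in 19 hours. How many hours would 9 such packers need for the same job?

Total work is 3·19 = 57 packer-hours.
With 9 packers: 57/9 = 19/3 hours.

19/3 hours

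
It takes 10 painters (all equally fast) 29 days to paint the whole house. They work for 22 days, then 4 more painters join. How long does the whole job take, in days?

One painter does 1/290 of the job per day.
After 22 days with 10 painters, 22/29 is done (7/29 left).
With 14 painters the rate is 14/290 = 7/145, so the rest takes 7/29 ÷ 7/145 = 5 days.
Total = 22 + 5 = 27 days.

27 days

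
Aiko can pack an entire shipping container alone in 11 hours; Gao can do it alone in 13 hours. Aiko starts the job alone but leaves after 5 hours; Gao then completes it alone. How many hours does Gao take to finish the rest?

78/11 hours

In 5 hours Aiko does 5/11 of the job, leaving 6/11.
Gao works at 1/13 per hour, so finishing takes 6/11 ÷ 1/13 = 78/11 hours.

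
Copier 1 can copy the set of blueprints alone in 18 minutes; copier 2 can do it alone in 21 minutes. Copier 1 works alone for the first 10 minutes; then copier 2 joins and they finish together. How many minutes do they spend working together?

In 10 minutes copier 1 does 10/18 = 5/9 of the job, leaving 4/9.
Copier 1 and copier 2 together work at 13/126 per minute, so finishing takes 4/9 ÷ 13/126 = 56/13 minutes.

56/13 minutes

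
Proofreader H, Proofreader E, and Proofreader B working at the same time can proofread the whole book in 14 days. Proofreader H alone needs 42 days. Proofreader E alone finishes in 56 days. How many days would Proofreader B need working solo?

168/5 days

Combined rate is 1/14 per day.
Known contribution: 1/42 + 1/56 = (4 + 3)/168 = 7/168 = 1/24 per day.
So Proofreader B's rate is 1/14 − 1/24 = 5/168, meaning 168/5 days alone.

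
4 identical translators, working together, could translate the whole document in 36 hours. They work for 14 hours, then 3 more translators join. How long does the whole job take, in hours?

186/7 hours

One translator does 1/144 of the job per hour.
After 14 hours with 4 translators, 7/18 is done (11/18 left).
With 7 translators the rate is 7/144, so the rest takes 11/18 ÷ 7/144 = 88/7 hours.
Total = 14 + 88/7 = 186/7 hours.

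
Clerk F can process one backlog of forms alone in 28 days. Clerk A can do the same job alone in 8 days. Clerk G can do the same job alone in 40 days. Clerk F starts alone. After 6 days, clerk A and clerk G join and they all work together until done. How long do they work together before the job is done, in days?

55/13 days

In the first 6 days clerk F alone does 6/28 = 3/14 of the job, leaving 11/14.
Once everyone is working, combined rate: 1/28 + 1/8 + 1/40 = (10 + 35 + 7)/280 = 52/280 = 13/70 per day.
Remaining 11/14 at 13/70 per day takes 55/13 days.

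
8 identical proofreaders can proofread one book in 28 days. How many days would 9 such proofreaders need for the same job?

Total work is 8·28 = 224 proofreader-days.
With 9 proofreaders: 224/9 days.

224/9 days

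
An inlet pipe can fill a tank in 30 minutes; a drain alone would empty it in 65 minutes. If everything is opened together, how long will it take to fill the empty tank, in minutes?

Net rate = 1/30 − 1/65 = (13 − 6)/390 = 7/390 per minute.
Filling time = 1 ÷ (7/390) = 390/7 minutes.

390/7 minutes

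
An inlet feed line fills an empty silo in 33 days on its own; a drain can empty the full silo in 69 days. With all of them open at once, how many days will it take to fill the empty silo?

Net rate = 1/33 − 1/69 = (23 − 11)/759 = 12/759 = 4/253 per day.
Filling time = 1 ÷ (4/253) = 253/4 days.

253/4 days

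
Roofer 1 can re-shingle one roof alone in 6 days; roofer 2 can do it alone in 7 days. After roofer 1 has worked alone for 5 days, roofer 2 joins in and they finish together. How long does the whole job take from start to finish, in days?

72/13 days

In 5 days roofer 1 does 5/6 of the job, leaving 1/6.
Roofer 1 and roofer 2 together work at 13/42 per day, so finishing takes 1/6 ÷ 13/42 = 7/13 days.
Total time = 5 + 7/13 = 72/13 days.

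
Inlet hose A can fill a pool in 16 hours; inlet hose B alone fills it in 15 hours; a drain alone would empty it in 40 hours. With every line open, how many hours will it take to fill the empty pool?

Net rate = 1/16 + 1/15 − 1/40 = (15 + 16 − 6)/240 = 25/240 = 5/48 per hour.
Filling time = 1 ÷ (5/48) = 48/5 hours.

48/5 hours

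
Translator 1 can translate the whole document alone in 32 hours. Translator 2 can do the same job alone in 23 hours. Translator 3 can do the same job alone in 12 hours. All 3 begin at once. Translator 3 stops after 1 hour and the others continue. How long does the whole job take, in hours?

184/15 hours

In the first 1 hour the combined rate is 349/2208, so 349/2208 of the job is done, leaving 1859/2208.
After translator 3 leaves the rate is 55/736 per hour; the remaining 1859/2208 takes 169/15 hours.
Total = 1 + 169/15 = 184/15 hours.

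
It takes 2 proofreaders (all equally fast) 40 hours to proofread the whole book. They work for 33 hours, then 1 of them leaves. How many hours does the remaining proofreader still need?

14 hours

One proofreader does 1/80 of the job per hour.
After 33 hours with 2 proofreaders, 33/40 is done (7/40 left).
With 1 proofreader the rate is 1/80, so the rest takes 7/40 ÷ 1/80 = 14 hours.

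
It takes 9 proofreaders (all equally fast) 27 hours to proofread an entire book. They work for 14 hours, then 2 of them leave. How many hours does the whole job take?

215/7 hours

One proofreader does 1/243 of the job per hour.
After 14 hours with 9 proofreaders, 14/27 is done (13/27 left).
With 7 proofreaders the rate is 7/243, so the rest takes 13/27 ÷ 7/243 = 117/7 hours.
Total = 14 + 117/7 = 215/7 hours.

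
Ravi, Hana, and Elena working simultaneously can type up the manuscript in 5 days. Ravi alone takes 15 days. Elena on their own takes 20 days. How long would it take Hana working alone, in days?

12 days

Combined rate is 1/5 per day.
Known contribution: 1/15 + 1/20 = (4 + 3)/60 = 7/60 per day.
So Hana's rate is 1/5 − 7/60 = 1/12, meaning 12 days alone.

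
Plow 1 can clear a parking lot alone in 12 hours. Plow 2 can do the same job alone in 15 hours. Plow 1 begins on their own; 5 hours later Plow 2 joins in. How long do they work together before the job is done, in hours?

35/9 hours

In the first 5 hours Plow 1 alone does 5/12 of the job, leaving 7/12.
Once everyone is working, combined rate: 1/12 + 1/15 = (5 + 4)/60 = 9/60 = 3/20 per hour.
Remaining 7/12 at 3/20 per hour takes 35/9 hours.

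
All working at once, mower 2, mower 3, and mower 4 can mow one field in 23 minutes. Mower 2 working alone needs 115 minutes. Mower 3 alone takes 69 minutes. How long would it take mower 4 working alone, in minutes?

Combined rate is 1/23 per minute.
Known contribution: 1/115 + 1/69 = (3 + 5)/345 = 8/345 per minute.
So mower 4's rate is 1/23 − 8/345 = 7/345, meaning 345/7 minutes alone.

345/7 minutes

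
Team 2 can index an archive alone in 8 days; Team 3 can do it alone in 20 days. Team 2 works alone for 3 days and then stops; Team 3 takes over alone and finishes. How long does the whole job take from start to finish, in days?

31/2 days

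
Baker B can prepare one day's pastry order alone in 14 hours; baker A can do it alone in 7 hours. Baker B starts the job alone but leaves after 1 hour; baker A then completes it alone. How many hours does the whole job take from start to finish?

In 1 hour baker B does 1/14 of the job, leaving 13/14.
Baker A works at 1/7 per hour, so finishing takes 13/14 ÷ 1/7 = 13/2 hours.
Total time = 1 + 13/2 = 15/2 hours.

15/2 hours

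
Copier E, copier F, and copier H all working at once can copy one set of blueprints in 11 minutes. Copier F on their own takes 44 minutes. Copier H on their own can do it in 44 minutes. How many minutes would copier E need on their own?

22 minutes

Combined rate is 1/11 per minute.
Known contribution: 1/44 + 1/44 = (1 + 1)/44 = 2/44 = 1/22 per minute.
So copier E's rate is 1/11 − 1/22 = 1/22, meaning 22 minutes alone.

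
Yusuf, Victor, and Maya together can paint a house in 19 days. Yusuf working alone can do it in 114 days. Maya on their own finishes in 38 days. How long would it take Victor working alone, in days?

Combined rate is 1/19 per day.
Known contribution: 1/114 + 1/38 = (1 + 3)/114 = 4/114 = 2/57 per day.
So Victor's rate is 1/19 − 2/57 = 1/57, meaning 57 days alone.

57 days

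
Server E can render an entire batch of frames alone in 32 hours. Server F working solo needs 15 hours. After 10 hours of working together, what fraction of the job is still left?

Combined rate: 1/32 + 1/15 = (15 + 32)/480 = 47/480 per hour.
In 10 hours they complete 10·47/480 = 47/48 of the job.
So 1/48 remains.

1/48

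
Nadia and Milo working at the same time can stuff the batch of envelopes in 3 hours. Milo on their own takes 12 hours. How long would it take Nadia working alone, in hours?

Combined rate is 1/3 per hour.
Known contribution: 1/12 per hour.
So Nadia's rate is 1/3 − 1/12 = 1/4, meaning 4 hours alone.

4 hours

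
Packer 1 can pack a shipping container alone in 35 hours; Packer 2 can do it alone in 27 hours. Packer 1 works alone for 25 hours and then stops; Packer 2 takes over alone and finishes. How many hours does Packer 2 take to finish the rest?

54/7 hours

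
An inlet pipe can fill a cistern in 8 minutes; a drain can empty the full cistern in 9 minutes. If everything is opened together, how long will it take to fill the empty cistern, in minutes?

72 minutes

Net rate = 1/8 − 1/9 = (9 − 8)/72 = 1/72 per minute.
Filling time = 1 ÷ (1/72) = 72 minutes.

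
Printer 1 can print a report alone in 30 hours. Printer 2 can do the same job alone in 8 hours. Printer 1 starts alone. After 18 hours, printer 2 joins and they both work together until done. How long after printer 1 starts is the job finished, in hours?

390/19 hours

In the first 18 hours printer 1 alone does 18/30 = 3/5 of the job, leaving 2/5.
Once everyone is working, combined rate: 1/30 + 1/8 = (4 + 15)/120 = 19/120 per hour.
Remaining 2/5 at 19/120 per hour takes 48/19 hours.
Total from the start = 18 + 48/19 = 390/19 hours.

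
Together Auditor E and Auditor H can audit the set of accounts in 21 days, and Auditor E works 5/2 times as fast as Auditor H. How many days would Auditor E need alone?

147/5 days

Let Auditor H's rate be r; then Auditor E's rate is (5/2)r, so together (5/2 + 1)r = (7/2)r = 1/21.
Thus r = 2/147 per day.
Auditor H alone: 147/2 days; Auditor E alone: 147/5 days.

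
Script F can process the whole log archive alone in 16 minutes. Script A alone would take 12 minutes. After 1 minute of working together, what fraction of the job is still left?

41/48

Combined rate: 1/16 + 1/12 = (3 + 4)/48 = 7/48 per minute.
In 1 minute they complete 1·7/48 = 7/48 of the job.
So 41/48 remains.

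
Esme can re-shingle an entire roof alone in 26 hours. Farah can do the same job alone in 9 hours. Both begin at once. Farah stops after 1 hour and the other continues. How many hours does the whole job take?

In the first 1 hour the combined rate is 35/234, so 35/234 of the job is done, leaving 199/234.
After Farah leaves the rate is 1/26 per hour; the remaining 199/234 takes 199/9 hours.
Total = 1 + 199/9 = 208/9 hours.

208/9 hours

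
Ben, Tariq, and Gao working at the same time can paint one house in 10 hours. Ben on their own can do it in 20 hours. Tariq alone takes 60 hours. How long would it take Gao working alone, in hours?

Combined rate is 1/10 per hour.
Known contribution: 1/20 + 1/60 = (3 + 1)/60 = 4/60 = 1/15 per hour.
So Gao's rate is 1/10 − 1/15 = 1/30, meaning 30 hours alone.

30 hours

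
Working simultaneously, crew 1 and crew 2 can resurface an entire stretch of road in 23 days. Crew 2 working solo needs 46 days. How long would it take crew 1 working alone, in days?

Combined rate is 1/23 per day.
Known contribution: 1/46 per day.
So crew 1's rate is 1/23 − 1/46 = 1/46, meaning 46 days alone.

46 days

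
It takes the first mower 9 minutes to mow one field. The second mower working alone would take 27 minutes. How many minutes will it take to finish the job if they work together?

With two workers the combined time is the product over the sum: 9·27/(9+27) = 243/36 = 27/4 minutes.

27/4 minutes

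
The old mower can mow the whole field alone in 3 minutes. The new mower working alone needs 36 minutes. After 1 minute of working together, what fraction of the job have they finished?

Combined rate: 1/3 + 1/36 = (12 + 1)/36 = 13/36 per minute.
In 1 minute they complete 1·13/36 = 13/36 of the job.

13/36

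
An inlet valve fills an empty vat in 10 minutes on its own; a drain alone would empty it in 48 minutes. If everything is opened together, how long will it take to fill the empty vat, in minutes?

240/19 minutes

Net rate = 1/10 − 1/48 = (24 − 5)/240 = 19/240 per minute.
Filling time = 1 ÷ (19/240) = 240/19 minutes.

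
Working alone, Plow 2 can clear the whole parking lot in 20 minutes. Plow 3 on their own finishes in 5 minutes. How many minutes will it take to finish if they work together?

Combined rate: 1/20 + 1/5 = (1 + 4)/20 = 5/20 = 1/4 per minute.
Time = 1 ÷ (1/4) = 4 minutes.

4 minutes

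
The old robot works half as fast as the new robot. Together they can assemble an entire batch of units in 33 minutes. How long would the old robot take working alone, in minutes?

Let the new robot's rate be r; then the old robot's rate is (1/2)r, so together (1/2 + 1)r = (3/2)r = 1/33.
Thus r = 2/99 per minute.
The new robot alone: 99/2 minutes; the old robot alone: 99 minutes.

99 minutes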